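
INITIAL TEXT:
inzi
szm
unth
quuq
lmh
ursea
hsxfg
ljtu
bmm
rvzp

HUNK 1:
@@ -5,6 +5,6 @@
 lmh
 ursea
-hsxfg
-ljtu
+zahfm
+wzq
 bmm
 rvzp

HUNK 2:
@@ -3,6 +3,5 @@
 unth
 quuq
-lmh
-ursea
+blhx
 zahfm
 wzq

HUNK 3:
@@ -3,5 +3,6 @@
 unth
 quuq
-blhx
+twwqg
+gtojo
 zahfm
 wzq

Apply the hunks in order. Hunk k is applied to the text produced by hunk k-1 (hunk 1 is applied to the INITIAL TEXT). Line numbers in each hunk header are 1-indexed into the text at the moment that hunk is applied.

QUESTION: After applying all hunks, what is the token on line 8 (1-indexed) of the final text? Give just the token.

Answer: wzq

Derivation:
Hunk 1: at line 5 remove [hsxfg,ljtu] add [zahfm,wzq] -> 10 lines: inzi szm unth quuq lmh ursea zahfm wzq bmm rvzp
Hunk 2: at line 3 remove [lmh,ursea] add [blhx] -> 9 lines: inzi szm unth quuq blhx zahfm wzq bmm rvzp
Hunk 3: at line 3 remove [blhx] add [twwqg,gtojo] -> 10 lines: inzi szm unth quuq twwqg gtojo zahfm wzq bmm rvzp
Final line 8: wzq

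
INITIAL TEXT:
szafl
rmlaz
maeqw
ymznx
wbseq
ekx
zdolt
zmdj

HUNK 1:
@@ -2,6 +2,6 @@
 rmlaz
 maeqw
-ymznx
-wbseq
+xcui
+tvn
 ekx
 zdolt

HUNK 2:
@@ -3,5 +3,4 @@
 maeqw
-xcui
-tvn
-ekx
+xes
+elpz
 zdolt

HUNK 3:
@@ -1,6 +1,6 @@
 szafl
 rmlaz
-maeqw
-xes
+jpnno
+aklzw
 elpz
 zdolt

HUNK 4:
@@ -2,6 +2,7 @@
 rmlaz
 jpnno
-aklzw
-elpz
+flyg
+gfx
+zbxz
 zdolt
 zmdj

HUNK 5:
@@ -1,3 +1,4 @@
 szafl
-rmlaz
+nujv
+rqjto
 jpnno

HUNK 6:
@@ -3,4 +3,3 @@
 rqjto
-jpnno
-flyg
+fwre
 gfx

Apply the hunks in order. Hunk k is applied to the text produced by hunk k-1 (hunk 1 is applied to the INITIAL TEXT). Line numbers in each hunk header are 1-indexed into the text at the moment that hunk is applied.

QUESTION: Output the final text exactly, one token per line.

Hunk 1: at line 2 remove [ymznx,wbseq] add [xcui,tvn] -> 8 lines: szafl rmlaz maeqw xcui tvn ekx zdolt zmdj
Hunk 2: at line 3 remove [xcui,tvn,ekx] add [xes,elpz] -> 7 lines: szafl rmlaz maeqw xes elpz zdolt zmdj
Hunk 3: at line 1 remove [maeqw,xes] add [jpnno,aklzw] -> 7 lines: szafl rmlaz jpnno aklzw elpz zdolt zmdj
Hunk 4: at line 2 remove [aklzw,elpz] add [flyg,gfx,zbxz] -> 8 lines: szafl rmlaz jpnno flyg gfx zbxz zdolt zmdj
Hunk 5: at line 1 remove [rmlaz] add [nujv,rqjto] -> 9 lines: szafl nujv rqjto jpnno flyg gfx zbxz zdolt zmdj
Hunk 6: at line 3 remove [jpnno,flyg] add [fwre] -> 8 lines: szafl nujv rqjto fwre gfx zbxz zdolt zmdj

Answer: szafl
nujv
rqjto
fwre
gfx
zbxz
zdolt
zmdj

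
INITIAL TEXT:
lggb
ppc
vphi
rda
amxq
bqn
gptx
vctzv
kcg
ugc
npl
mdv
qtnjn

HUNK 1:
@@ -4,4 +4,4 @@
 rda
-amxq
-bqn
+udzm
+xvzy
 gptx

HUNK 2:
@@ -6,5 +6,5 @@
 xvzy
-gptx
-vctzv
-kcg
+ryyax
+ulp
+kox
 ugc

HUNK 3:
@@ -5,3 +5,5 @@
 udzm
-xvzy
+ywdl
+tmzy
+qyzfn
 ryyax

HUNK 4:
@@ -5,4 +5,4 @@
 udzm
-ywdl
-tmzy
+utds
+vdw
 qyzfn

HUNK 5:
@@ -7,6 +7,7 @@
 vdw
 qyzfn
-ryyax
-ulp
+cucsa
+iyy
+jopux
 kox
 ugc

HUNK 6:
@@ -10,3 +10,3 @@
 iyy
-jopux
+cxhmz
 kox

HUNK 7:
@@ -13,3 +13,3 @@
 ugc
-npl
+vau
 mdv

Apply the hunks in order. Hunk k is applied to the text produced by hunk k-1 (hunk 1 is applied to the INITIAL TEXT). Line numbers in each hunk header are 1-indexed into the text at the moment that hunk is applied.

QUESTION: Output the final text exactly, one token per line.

Hunk 1: at line 4 remove [amxq,bqn] add [udzm,xvzy] -> 13 lines: lggb ppc vphi rda udzm xvzy gptx vctzv kcg ugc npl mdv qtnjn
Hunk 2: at line 6 remove [gptx,vctzv,kcg] add [ryyax,ulp,kox] -> 13 lines: lggb ppc vphi rda udzm xvzy ryyax ulp kox ugc npl mdv qtnjn
Hunk 3: at line 5 remove [xvzy] add [ywdl,tmzy,qyzfn] -> 15 lines: lggb ppc vphi rda udzm ywdl tmzy qyzfn ryyax ulp kox ugc npl mdv qtnjn
Hunk 4: at line 5 remove [ywdl,tmzy] add [utds,vdw] -> 15 lines: lggb ppc vphi rda udzm utds vdw qyzfn ryyax ulp kox ugc npl mdv qtnjn
Hunk 5: at line 7 remove [ryyax,ulp] add [cucsa,iyy,jopux] -> 16 lines: lggb ppc vphi rda udzm utds vdw qyzfn cucsa iyy jopux kox ugc npl mdv qtnjn
Hunk 6: at line 10 remove [jopux] add [cxhmz] -> 16 lines: lggb ppc vphi rda udzm utds vdw qyzfn cucsa iyy cxhmz kox ugc npl mdv qtnjn
Hunk 7: at line 13 remove [npl] add [vau] -> 16 lines: lggb ppc vphi rda udzm utds vdw qyzfn cucsa iyy cxhmz kox ugc vau mdv qtnjn

Answer: lggb
ppc
vphi
rda
udzm
utds
vdw
qyzfn
cucsa
iyy
cxhmz
kox
ugc
vau
mdv
qtnjn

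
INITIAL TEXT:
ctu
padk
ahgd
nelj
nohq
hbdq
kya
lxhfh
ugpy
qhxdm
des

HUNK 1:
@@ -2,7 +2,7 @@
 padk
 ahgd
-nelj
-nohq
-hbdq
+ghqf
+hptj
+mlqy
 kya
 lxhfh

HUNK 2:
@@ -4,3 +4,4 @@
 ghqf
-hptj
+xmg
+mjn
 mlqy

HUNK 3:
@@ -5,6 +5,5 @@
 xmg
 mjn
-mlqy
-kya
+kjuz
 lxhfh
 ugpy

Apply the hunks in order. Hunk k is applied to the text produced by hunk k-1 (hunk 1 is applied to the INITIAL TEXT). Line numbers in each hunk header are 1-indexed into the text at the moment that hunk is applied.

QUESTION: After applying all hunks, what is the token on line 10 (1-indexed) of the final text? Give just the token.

Hunk 1: at line 2 remove [nelj,nohq,hbdq] add [ghqf,hptj,mlqy] -> 11 lines: ctu padk ahgd ghqf hptj mlqy kya lxhfh ugpy qhxdm des
Hunk 2: at line 4 remove [hptj] add [xmg,mjn] -> 12 lines: ctu padk ahgd ghqf xmg mjn mlqy kya lxhfh ugpy qhxdm des
Hunk 3: at line 5 remove [mlqy,kya] add [kjuz] -> 11 lines: ctu padk ahgd ghqf xmg mjn kjuz lxhfh ugpy qhxdm des
Final line 10: qhxdm

Answer: qhxdm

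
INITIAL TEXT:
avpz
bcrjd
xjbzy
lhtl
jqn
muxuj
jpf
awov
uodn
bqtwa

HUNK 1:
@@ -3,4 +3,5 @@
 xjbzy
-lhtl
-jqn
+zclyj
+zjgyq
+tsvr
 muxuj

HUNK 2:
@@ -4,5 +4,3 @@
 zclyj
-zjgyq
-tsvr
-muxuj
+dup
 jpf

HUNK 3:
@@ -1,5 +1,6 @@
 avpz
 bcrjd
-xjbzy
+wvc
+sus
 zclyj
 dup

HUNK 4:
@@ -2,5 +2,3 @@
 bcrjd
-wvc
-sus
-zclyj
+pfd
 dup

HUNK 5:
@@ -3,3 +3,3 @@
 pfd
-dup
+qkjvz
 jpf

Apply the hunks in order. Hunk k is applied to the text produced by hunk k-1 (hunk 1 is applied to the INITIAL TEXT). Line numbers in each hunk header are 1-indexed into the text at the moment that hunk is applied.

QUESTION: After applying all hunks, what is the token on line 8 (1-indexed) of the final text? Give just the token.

Hunk 1: at line 3 remove [lhtl,jqn] add [zclyj,zjgyq,tsvr] -> 11 lines: avpz bcrjd xjbzy zclyj zjgyq tsvr muxuj jpf awov uodn bqtwa
Hunk 2: at line 4 remove [zjgyq,tsvr,muxuj] add [dup] -> 9 lines: avpz bcrjd xjbzy zclyj dup jpf awov uodn bqtwa
Hunk 3: at line 1 remove [xjbzy] add [wvc,sus] -> 10 lines: avpz bcrjd wvc sus zclyj dup jpf awov uodn bqtwa
Hunk 4: at line 2 remove [wvc,sus,zclyj] add [pfd] -> 8 lines: avpz bcrjd pfd dup jpf awov uodn bqtwa
Hunk 5: at line 3 remove [dup] add [qkjvz] -> 8 lines: avpz bcrjd pfd qkjvz jpf awov uodn bqtwa
Final line 8: bqtwa

Answer: bqtwa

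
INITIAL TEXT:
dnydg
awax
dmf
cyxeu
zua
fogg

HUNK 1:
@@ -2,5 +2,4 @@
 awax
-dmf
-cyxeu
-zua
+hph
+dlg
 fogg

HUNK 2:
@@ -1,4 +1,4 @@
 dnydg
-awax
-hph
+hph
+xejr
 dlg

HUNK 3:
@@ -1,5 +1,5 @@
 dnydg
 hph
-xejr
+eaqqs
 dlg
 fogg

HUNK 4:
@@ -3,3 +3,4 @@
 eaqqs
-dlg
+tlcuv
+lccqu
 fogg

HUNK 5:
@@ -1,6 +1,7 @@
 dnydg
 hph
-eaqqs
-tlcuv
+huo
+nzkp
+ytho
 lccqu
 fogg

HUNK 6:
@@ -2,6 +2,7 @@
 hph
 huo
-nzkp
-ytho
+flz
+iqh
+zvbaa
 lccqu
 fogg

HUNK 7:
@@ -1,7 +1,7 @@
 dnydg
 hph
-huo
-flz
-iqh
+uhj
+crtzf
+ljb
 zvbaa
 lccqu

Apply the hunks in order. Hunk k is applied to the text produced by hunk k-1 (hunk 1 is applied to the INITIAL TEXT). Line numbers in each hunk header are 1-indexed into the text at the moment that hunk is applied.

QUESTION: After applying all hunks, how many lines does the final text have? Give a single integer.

Answer: 8

Derivation:
Hunk 1: at line 2 remove [dmf,cyxeu,zua] add [hph,dlg] -> 5 lines: dnydg awax hph dlg fogg
Hunk 2: at line 1 remove [awax,hph] add [hph,xejr] -> 5 lines: dnydg hph xejr dlg fogg
Hunk 3: at line 1 remove [xejr] add [eaqqs] -> 5 lines: dnydg hph eaqqs dlg fogg
Hunk 4: at line 3 remove [dlg] add [tlcuv,lccqu] -> 6 lines: dnydg hph eaqqs tlcuv lccqu fogg
Hunk 5: at line 1 remove [eaqqs,tlcuv] add [huo,nzkp,ytho] -> 7 lines: dnydg hph huo nzkp ytho lccqu fogg
Hunk 6: at line 2 remove [nzkp,ytho] add [flz,iqh,zvbaa] -> 8 lines: dnydg hph huo flz iqh zvbaa lccqu fogg
Hunk 7: at line 1 remove [huo,flz,iqh] add [uhj,crtzf,ljb] -> 8 lines: dnydg hph uhj crtzf ljb zvbaa lccqu fogg
Final line count: 8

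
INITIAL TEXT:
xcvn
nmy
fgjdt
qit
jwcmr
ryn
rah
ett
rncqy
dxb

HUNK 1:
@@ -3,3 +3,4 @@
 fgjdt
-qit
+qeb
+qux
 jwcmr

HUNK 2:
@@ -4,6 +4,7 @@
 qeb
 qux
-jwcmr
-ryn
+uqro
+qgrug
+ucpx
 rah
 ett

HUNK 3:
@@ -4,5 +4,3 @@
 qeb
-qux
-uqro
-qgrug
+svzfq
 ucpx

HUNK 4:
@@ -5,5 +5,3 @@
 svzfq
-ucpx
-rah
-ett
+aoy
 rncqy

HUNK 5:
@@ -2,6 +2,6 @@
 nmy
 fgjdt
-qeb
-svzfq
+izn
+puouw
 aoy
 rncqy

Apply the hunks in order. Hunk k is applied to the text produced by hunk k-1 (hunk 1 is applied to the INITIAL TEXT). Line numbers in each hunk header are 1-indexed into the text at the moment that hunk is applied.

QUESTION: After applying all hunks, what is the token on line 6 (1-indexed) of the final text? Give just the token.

Answer: aoy

Derivation:
Hunk 1: at line 3 remove [qit] add [qeb,qux] -> 11 lines: xcvn nmy fgjdt qeb qux jwcmr ryn rah ett rncqy dxb
Hunk 2: at line 4 remove [jwcmr,ryn] add [uqro,qgrug,ucpx] -> 12 lines: xcvn nmy fgjdt qeb qux uqro qgrug ucpx rah ett rncqy dxb
Hunk 3: at line 4 remove [qux,uqro,qgrug] add [svzfq] -> 10 lines: xcvn nmy fgjdt qeb svzfq ucpx rah ett rncqy dxb
Hunk 4: at line 5 remove [ucpx,rah,ett] add [aoy] -> 8 lines: xcvn nmy fgjdt qeb svzfq aoy rncqy dxb
Hunk 5: at line 2 remove [qeb,svzfq] add [izn,puouw] -> 8 lines: xcvn nmy fgjdt izn puouw aoy rncqy dxb
Final line 6: aoy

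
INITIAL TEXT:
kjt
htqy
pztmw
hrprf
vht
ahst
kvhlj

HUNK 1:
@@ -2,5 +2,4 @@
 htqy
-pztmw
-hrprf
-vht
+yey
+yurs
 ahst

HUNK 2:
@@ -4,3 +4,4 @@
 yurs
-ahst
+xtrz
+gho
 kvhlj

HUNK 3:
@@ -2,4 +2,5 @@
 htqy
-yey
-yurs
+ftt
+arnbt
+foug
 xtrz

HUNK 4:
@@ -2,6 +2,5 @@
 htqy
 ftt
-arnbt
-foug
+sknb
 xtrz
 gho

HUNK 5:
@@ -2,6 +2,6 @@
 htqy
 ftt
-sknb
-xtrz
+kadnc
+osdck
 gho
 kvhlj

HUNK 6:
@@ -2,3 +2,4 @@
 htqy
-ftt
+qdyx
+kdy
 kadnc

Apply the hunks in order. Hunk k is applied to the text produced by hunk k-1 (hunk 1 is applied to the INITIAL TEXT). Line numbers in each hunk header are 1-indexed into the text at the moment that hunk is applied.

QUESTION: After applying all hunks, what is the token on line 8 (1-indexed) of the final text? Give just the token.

Hunk 1: at line 2 remove [pztmw,hrprf,vht] add [yey,yurs] -> 6 lines: kjt htqy yey yurs ahst kvhlj
Hunk 2: at line 4 remove [ahst] add [xtrz,gho] -> 7 lines: kjt htqy yey yurs xtrz gho kvhlj
Hunk 3: at line 2 remove [yey,yurs] add [ftt,arnbt,foug] -> 8 lines: kjt htqy ftt arnbt foug xtrz gho kvhlj
Hunk 4: at line 2 remove [arnbt,foug] add [sknb] -> 7 lines: kjt htqy ftt sknb xtrz gho kvhlj
Hunk 5: at line 2 remove [sknb,xtrz] add [kadnc,osdck] -> 7 lines: kjt htqy ftt kadnc osdck gho kvhlj
Hunk 6: at line 2 remove [ftt] add [qdyx,kdy] -> 8 lines: kjt htqy qdyx kdy kadnc osdck gho kvhlj
Final line 8: kvhlj

Answer: kvhlj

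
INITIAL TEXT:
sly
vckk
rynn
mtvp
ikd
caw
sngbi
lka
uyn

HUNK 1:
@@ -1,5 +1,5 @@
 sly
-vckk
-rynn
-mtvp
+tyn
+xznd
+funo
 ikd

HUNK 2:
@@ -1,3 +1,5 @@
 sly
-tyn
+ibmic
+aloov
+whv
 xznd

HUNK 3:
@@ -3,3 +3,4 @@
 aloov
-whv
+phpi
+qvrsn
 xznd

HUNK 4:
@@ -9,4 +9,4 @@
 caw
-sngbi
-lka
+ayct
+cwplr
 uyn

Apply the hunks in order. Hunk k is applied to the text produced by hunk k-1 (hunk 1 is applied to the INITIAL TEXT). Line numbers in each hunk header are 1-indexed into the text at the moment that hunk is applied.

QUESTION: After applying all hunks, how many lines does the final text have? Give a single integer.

Hunk 1: at line 1 remove [vckk,rynn,mtvp] add [tyn,xznd,funo] -> 9 lines: sly tyn xznd funo ikd caw sngbi lka uyn
Hunk 2: at line 1 remove [tyn] add [ibmic,aloov,whv] -> 11 lines: sly ibmic aloov whv xznd funo ikd caw sngbi lka uyn
Hunk 3: at line 3 remove [whv] add [phpi,qvrsn] -> 12 lines: sly ibmic aloov phpi qvrsn xznd funo ikd caw sngbi lka uyn
Hunk 4: at line 9 remove [sngbi,lka] add [ayct,cwplr] -> 12 lines: sly ibmic aloov phpi qvrsn xznd funo ikd caw ayct cwplr uyn
Final line count: 12

Answer: 12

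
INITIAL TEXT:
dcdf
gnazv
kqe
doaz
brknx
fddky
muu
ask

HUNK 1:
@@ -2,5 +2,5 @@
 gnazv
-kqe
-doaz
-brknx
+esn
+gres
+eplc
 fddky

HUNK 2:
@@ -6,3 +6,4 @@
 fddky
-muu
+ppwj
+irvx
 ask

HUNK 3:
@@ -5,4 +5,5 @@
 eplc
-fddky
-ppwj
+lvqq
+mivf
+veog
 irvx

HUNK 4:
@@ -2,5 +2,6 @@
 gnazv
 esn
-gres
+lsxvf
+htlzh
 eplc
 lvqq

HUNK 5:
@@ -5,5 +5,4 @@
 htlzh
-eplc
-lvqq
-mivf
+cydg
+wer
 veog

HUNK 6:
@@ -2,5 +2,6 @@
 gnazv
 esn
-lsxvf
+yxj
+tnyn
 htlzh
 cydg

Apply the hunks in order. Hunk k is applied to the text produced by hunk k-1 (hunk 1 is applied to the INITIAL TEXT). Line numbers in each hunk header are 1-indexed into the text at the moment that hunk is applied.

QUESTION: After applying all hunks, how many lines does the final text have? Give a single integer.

Answer: 11

Derivation:
Hunk 1: at line 2 remove [kqe,doaz,brknx] add [esn,gres,eplc] -> 8 lines: dcdf gnazv esn gres eplc fddky muu ask
Hunk 2: at line 6 remove [muu] add [ppwj,irvx] -> 9 lines: dcdf gnazv esn gres eplc fddky ppwj irvx ask
Hunk 3: at line 5 remove [fddky,ppwj] add [lvqq,mivf,veog] -> 10 lines: dcdf gnazv esn gres eplc lvqq mivf veog irvx ask
Hunk 4: at line 2 remove [gres] add [lsxvf,htlzh] -> 11 lines: dcdf gnazv esn lsxvf htlzh eplc lvqq mivf veog irvx ask
Hunk 5: at line 5 remove [eplc,lvqq,mivf] add [cydg,wer] -> 10 lines: dcdf gnazv esn lsxvf htlzh cydg wer veog irvx ask
Hunk 6: at line 2 remove [lsxvf] add [yxj,tnyn] -> 11 lines: dcdf gnazv esn yxj tnyn htlzh cydg wer veog irvx ask
Final line count: 11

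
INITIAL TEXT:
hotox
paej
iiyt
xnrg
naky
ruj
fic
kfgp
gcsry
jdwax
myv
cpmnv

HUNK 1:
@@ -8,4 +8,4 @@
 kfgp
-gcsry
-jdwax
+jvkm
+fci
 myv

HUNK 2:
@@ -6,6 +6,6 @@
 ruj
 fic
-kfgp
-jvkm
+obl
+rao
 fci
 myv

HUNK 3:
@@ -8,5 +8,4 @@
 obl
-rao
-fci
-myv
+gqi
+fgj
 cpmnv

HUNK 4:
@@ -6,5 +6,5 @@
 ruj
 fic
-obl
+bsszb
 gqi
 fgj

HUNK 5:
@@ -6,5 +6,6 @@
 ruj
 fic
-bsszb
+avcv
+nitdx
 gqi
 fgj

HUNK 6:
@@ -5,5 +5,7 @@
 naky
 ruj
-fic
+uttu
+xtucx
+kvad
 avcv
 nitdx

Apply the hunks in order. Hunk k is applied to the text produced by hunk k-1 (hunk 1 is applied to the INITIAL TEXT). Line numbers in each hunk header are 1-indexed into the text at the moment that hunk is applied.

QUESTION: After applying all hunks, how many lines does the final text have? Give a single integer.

Hunk 1: at line 8 remove [gcsry,jdwax] add [jvkm,fci] -> 12 lines: hotox paej iiyt xnrg naky ruj fic kfgp jvkm fci myv cpmnv
Hunk 2: at line 6 remove [kfgp,jvkm] add [obl,rao] -> 12 lines: hotox paej iiyt xnrg naky ruj fic obl rao fci myv cpmnv
Hunk 3: at line 8 remove [rao,fci,myv] add [gqi,fgj] -> 11 lines: hotox paej iiyt xnrg naky ruj fic obl gqi fgj cpmnv
Hunk 4: at line 6 remove [obl] add [bsszb] -> 11 lines: hotox paej iiyt xnrg naky ruj fic bsszb gqi fgj cpmnv
Hunk 5: at line 6 remove [bsszb] add [avcv,nitdx] -> 12 lines: hotox paej iiyt xnrg naky ruj fic avcv nitdx gqi fgj cpmnv
Hunk 6: at line 5 remove [fic] add [uttu,xtucx,kvad] -> 14 lines: hotox paej iiyt xnrg naky ruj uttu xtucx kvad avcv nitdx gqi fgj cpmnv
Final line count: 14

Answer: 14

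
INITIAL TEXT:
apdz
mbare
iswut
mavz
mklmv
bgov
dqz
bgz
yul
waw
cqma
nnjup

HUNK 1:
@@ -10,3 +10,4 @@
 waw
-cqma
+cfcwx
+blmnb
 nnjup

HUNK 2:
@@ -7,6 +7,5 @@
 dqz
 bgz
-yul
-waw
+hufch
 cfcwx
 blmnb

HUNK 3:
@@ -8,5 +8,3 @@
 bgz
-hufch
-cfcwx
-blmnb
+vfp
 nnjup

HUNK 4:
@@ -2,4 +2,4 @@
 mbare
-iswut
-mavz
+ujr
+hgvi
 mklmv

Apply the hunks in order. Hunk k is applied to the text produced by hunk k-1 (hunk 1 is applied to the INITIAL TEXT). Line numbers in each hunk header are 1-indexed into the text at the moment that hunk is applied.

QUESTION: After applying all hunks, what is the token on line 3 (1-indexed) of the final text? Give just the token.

Hunk 1: at line 10 remove [cqma] add [cfcwx,blmnb] -> 13 lines: apdz mbare iswut mavz mklmv bgov dqz bgz yul waw cfcwx blmnb nnjup
Hunk 2: at line 7 remove [yul,waw] add [hufch] -> 12 lines: apdz mbare iswut mavz mklmv bgov dqz bgz hufch cfcwx blmnb nnjup
Hunk 3: at line 8 remove [hufch,cfcwx,blmnb] add [vfp] -> 10 lines: apdz mbare iswut mavz mklmv bgov dqz bgz vfp nnjup
Hunk 4: at line 2 remove [iswut,mavz] add [ujr,hgvi] -> 10 lines: apdz mbare ujr hgvi mklmv bgov dqz bgz vfp nnjup
Final line 3: ujr

Answer: ujr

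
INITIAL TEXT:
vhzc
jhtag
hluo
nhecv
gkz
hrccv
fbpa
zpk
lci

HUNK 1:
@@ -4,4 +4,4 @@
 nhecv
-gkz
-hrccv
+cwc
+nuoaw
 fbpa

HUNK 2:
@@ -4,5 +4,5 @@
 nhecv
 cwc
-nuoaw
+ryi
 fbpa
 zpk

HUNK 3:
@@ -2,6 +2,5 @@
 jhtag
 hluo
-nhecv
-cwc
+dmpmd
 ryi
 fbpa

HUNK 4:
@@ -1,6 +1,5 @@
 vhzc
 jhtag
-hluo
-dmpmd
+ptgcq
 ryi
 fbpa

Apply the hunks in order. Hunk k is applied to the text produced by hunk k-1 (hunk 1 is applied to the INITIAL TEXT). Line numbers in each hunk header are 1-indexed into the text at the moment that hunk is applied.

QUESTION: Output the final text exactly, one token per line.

Answer: vhzc
jhtag
ptgcq
ryi
fbpa
zpk
lci

Derivation:
Hunk 1: at line 4 remove [gkz,hrccv] add [cwc,nuoaw] -> 9 lines: vhzc jhtag hluo nhecv cwc nuoaw fbpa zpk lci
Hunk 2: at line 4 remove [nuoaw] add [ryi] -> 9 lines: vhzc jhtag hluo nhecv cwc ryi fbpa zpk lci
Hunk 3: at line 2 remove [nhecv,cwc] add [dmpmd] -> 8 lines: vhzc jhtag hluo dmpmd ryi fbpa zpk lci
Hunk 4: at line 1 remove [hluo,dmpmd] add [ptgcq] -> 7 lines: vhzc jhtag ptgcq ryi fbpa zpk lci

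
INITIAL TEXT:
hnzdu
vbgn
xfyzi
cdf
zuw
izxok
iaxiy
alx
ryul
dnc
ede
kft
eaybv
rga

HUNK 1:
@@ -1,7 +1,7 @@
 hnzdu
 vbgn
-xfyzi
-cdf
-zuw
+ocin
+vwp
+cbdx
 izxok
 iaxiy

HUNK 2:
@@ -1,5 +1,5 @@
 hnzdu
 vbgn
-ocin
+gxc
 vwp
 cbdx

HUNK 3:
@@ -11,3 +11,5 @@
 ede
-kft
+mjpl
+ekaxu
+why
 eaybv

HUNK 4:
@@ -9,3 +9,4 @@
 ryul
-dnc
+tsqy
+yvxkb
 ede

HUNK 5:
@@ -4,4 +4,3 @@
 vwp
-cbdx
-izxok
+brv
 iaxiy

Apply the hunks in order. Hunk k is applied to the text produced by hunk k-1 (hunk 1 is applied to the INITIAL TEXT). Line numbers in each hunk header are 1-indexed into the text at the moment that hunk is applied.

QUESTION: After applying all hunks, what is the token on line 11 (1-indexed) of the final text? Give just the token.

Hunk 1: at line 1 remove [xfyzi,cdf,zuw] add [ocin,vwp,cbdx] -> 14 lines: hnzdu vbgn ocin vwp cbdx izxok iaxiy alx ryul dnc ede kft eaybv rga
Hunk 2: at line 1 remove [ocin] add [gxc] -> 14 lines: hnzdu vbgn gxc vwp cbdx izxok iaxiy alx ryul dnc ede kft eaybv rga
Hunk 3: at line 11 remove [kft] add [mjpl,ekaxu,why] -> 16 lines: hnzdu vbgn gxc vwp cbdx izxok iaxiy alx ryul dnc ede mjpl ekaxu why eaybv rga
Hunk 4: at line 9 remove [dnc] add [tsqy,yvxkb] -> 17 lines: hnzdu vbgn gxc vwp cbdx izxok iaxiy alx ryul tsqy yvxkb ede mjpl ekaxu why eaybv rga
Hunk 5: at line 4 remove [cbdx,izxok] add [brv] -> 16 lines: hnzdu vbgn gxc vwp brv iaxiy alx ryul tsqy yvxkb ede mjpl ekaxu why eaybv rga
Final line 11: ede

Answer: ede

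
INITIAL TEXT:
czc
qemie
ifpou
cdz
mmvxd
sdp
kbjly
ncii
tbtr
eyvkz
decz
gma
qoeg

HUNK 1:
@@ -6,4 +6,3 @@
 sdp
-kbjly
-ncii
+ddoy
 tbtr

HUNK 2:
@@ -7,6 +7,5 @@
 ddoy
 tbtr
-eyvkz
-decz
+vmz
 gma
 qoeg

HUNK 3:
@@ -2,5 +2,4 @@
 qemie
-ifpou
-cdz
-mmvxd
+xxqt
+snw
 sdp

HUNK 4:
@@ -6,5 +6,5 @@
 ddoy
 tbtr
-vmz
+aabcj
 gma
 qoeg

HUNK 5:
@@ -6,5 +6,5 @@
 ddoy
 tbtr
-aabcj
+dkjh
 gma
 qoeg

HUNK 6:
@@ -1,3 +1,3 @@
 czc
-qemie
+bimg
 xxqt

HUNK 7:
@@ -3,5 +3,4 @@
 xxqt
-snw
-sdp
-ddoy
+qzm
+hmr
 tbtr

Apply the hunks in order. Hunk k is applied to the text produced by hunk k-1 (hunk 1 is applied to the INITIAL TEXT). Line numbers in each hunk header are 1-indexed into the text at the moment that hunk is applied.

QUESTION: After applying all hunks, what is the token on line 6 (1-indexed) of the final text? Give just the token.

Answer: tbtr

Derivation:
Hunk 1: at line 6 remove [kbjly,ncii] add [ddoy] -> 12 lines: czc qemie ifpou cdz mmvxd sdp ddoy tbtr eyvkz decz gma qoeg
Hunk 2: at line 7 remove [eyvkz,decz] add [vmz] -> 11 lines: czc qemie ifpou cdz mmvxd sdp ddoy tbtr vmz gma qoeg
Hunk 3: at line 2 remove [ifpou,cdz,mmvxd] add [xxqt,snw] -> 10 lines: czc qemie xxqt snw sdp ddoy tbtr vmz gma qoeg
Hunk 4: at line 6 remove [vmz] add [aabcj] -> 10 lines: czc qemie xxqt snw sdp ddoy tbtr aabcj gma qoeg
Hunk 5: at line 6 remove [aabcj] add [dkjh] -> 10 lines: czc qemie xxqt snw sdp ddoy tbtr dkjh gma qoeg
Hunk 6: at line 1 remove [qemie] add [bimg] -> 10 lines: czc bimg xxqt snw sdp ddoy tbtr dkjh gma qoeg
Hunk 7: at line 3 remove [snw,sdp,ddoy] add [qzm,hmr] -> 9 lines: czc bimg xxqt qzm hmr tbtr dkjh gma qoeg
Final line 6: tbtr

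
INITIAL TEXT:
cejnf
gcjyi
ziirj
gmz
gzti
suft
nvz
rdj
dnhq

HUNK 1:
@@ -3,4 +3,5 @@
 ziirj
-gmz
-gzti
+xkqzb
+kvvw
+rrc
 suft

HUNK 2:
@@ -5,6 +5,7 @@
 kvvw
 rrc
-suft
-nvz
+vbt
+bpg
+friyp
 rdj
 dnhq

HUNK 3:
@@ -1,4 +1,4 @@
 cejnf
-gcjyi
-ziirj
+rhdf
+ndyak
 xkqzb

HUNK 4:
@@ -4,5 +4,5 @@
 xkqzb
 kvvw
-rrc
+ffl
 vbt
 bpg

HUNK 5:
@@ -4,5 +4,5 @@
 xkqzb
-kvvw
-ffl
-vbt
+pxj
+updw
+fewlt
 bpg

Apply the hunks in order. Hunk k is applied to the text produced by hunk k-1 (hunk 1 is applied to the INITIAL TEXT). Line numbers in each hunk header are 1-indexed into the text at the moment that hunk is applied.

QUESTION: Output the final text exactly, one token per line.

Hunk 1: at line 3 remove [gmz,gzti] add [xkqzb,kvvw,rrc] -> 10 lines: cejnf gcjyi ziirj xkqzb kvvw rrc suft nvz rdj dnhq
Hunk 2: at line 5 remove [suft,nvz] add [vbt,bpg,friyp] -> 11 lines: cejnf gcjyi ziirj xkqzb kvvw rrc vbt bpg friyp rdj dnhq
Hunk 3: at line 1 remove [gcjyi,ziirj] add [rhdf,ndyak] -> 11 lines: cejnf rhdf ndyak xkqzb kvvw rrc vbt bpg friyp rdj dnhq
Hunk 4: at line 4 remove [rrc] add [ffl] -> 11 lines: cejnf rhdf ndyak xkqzb kvvw ffl vbt bpg friyp rdj dnhq
Hunk 5: at line 4 remove [kvvw,ffl,vbt] add [pxj,updw,fewlt] -> 11 lines: cejnf rhdf ndyak xkqzb pxj updw fewlt bpg friyp rdj dnhq

Answer: cejnf
rhdf
ndyak
xkqzb
pxj
updw
fewlt
bpg
friyp
rdj
dnhq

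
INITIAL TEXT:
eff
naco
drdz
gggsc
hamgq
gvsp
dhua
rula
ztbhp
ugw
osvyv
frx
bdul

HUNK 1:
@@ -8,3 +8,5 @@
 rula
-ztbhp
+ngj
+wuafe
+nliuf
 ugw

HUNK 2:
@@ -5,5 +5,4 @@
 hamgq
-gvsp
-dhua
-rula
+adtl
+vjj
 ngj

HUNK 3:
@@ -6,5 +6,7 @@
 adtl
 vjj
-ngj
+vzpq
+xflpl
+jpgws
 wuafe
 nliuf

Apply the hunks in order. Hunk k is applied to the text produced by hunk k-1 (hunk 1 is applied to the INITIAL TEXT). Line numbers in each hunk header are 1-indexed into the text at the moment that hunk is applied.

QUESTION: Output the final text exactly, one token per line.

Hunk 1: at line 8 remove [ztbhp] add [ngj,wuafe,nliuf] -> 15 lines: eff naco drdz gggsc hamgq gvsp dhua rula ngj wuafe nliuf ugw osvyv frx bdul
Hunk 2: at line 5 remove [gvsp,dhua,rula] add [adtl,vjj] -> 14 lines: eff naco drdz gggsc hamgq adtl vjj ngj wuafe nliuf ugw osvyv frx bdul
Hunk 3: at line 6 remove [ngj] add [vzpq,xflpl,jpgws] -> 16 lines: eff naco drdz gggsc hamgq adtl vjj vzpq xflpl jpgws wuafe nliuf ugw osvyv frx bdul

Answer: eff
naco
drdz
gggsc
hamgq
adtl
vjj
vzpq
xflpl
jpgws
wuafe
nliuf
ugw
osvyv
frx
bdul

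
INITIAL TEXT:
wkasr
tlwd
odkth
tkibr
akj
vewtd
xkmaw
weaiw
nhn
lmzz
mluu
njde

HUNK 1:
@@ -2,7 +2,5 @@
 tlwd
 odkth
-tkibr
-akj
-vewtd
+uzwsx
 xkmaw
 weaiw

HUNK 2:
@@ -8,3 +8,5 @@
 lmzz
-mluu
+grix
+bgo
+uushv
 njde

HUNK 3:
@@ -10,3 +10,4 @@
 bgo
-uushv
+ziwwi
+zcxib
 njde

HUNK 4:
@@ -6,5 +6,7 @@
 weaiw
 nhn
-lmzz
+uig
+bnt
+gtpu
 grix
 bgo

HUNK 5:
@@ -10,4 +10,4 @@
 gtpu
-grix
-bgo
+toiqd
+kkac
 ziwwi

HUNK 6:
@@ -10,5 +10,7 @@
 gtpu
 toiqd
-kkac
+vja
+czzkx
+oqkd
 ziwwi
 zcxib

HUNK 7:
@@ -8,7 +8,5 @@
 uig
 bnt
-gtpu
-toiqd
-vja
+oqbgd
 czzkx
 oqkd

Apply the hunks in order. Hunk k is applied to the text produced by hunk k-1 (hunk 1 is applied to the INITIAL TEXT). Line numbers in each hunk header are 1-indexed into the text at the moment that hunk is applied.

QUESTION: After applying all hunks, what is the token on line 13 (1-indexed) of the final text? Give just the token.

Hunk 1: at line 2 remove [tkibr,akj,vewtd] add [uzwsx] -> 10 lines: wkasr tlwd odkth uzwsx xkmaw weaiw nhn lmzz mluu njde
Hunk 2: at line 8 remove [mluu] add [grix,bgo,uushv] -> 12 lines: wkasr tlwd odkth uzwsx xkmaw weaiw nhn lmzz grix bgo uushv njde
Hunk 3: at line 10 remove [uushv] add [ziwwi,zcxib] -> 13 lines: wkasr tlwd odkth uzwsx xkmaw weaiw nhn lmzz grix bgo ziwwi zcxib njde
Hunk 4: at line 6 remove [lmzz] add [uig,bnt,gtpu] -> 15 lines: wkasr tlwd odkth uzwsx xkmaw weaiw nhn uig bnt gtpu grix bgo ziwwi zcxib njde
Hunk 5: at line 10 remove [grix,bgo] add [toiqd,kkac] -> 15 lines: wkasr tlwd odkth uzwsx xkmaw weaiw nhn uig bnt gtpu toiqd kkac ziwwi zcxib njde
Hunk 6: at line 10 remove [kkac] add [vja,czzkx,oqkd] -> 17 lines: wkasr tlwd odkth uzwsx xkmaw weaiw nhn uig bnt gtpu toiqd vja czzkx oqkd ziwwi zcxib njde
Hunk 7: at line 8 remove [gtpu,toiqd,vja] add [oqbgd] -> 15 lines: wkasr tlwd odkth uzwsx xkmaw weaiw nhn uig bnt oqbgd czzkx oqkd ziwwi zcxib njde
Final line 13: ziwwi

Answer: ziwwi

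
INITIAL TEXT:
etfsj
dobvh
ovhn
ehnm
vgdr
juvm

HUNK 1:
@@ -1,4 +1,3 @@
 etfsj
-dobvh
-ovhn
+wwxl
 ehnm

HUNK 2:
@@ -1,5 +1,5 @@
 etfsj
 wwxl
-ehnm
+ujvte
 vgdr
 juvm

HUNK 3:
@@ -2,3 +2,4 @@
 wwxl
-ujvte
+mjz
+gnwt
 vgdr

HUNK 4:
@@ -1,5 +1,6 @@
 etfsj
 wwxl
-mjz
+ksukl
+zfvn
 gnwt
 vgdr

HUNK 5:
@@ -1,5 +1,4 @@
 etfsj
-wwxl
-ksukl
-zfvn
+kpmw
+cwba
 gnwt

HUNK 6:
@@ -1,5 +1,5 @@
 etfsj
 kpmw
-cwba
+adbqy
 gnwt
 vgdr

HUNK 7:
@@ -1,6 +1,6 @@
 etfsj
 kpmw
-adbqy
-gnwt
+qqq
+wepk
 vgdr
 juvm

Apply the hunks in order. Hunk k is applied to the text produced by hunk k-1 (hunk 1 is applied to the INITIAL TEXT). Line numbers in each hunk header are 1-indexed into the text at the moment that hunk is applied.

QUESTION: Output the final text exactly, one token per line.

Answer: etfsj
kpmw
qqq
wepk
vgdr
juvm

Derivation:
Hunk 1: at line 1 remove [dobvh,ovhn] add [wwxl] -> 5 lines: etfsj wwxl ehnm vgdr juvm
Hunk 2: at line 1 remove [ehnm] add [ujvte] -> 5 lines: etfsj wwxl ujvte vgdr juvm
Hunk 3: at line 2 remove [ujvte] add [mjz,gnwt] -> 6 lines: etfsj wwxl mjz gnwt vgdr juvm
Hunk 4: at line 1 remove [mjz] add [ksukl,zfvn] -> 7 lines: etfsj wwxl ksukl zfvn gnwt vgdr juvm
Hunk 5: at line 1 remove [wwxl,ksukl,zfvn] add [kpmw,cwba] -> 6 lines: etfsj kpmw cwba gnwt vgdr juvm
Hunk 6: at line 1 remove [cwba] add [adbqy] -> 6 lines: etfsj kpmw adbqy gnwt vgdr juvm
Hunk 7: at line 1 remove [adbqy,gnwt] add [qqq,wepk] -> 6 lines: etfsj kpmw qqq wepk vgdr juvm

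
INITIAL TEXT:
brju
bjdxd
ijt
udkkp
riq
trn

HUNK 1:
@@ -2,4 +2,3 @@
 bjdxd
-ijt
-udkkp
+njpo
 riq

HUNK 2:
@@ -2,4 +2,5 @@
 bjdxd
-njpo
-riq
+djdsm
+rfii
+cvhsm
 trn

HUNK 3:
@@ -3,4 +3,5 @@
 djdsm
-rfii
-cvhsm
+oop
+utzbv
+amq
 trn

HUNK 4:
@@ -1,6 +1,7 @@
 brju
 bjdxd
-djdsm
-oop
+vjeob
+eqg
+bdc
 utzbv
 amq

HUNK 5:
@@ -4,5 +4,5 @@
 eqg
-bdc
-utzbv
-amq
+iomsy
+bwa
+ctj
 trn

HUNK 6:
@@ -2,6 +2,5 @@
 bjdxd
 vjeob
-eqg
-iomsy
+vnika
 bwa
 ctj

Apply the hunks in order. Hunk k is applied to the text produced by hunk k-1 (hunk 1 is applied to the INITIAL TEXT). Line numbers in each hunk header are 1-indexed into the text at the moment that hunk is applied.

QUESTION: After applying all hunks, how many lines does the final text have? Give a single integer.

Answer: 7

Derivation:
Hunk 1: at line 2 remove [ijt,udkkp] add [njpo] -> 5 lines: brju bjdxd njpo riq trn
Hunk 2: at line 2 remove [njpo,riq] add [djdsm,rfii,cvhsm] -> 6 lines: brju bjdxd djdsm rfii cvhsm trn
Hunk 3: at line 3 remove [rfii,cvhsm] add [oop,utzbv,amq] -> 7 lines: brju bjdxd djdsm oop utzbv amq trn
Hunk 4: at line 1 remove [djdsm,oop] add [vjeob,eqg,bdc] -> 8 lines: brju bjdxd vjeob eqg bdc utzbv amq trn
Hunk 5: at line 4 remove [bdc,utzbv,amq] add [iomsy,bwa,ctj] -> 8 lines: brju bjdxd vjeob eqg iomsy bwa ctj trn
Hunk 6: at line 2 remove [eqg,iomsy] add [vnika] -> 7 lines: brju bjdxd vjeob vnika bwa ctj trn
Final line count: 7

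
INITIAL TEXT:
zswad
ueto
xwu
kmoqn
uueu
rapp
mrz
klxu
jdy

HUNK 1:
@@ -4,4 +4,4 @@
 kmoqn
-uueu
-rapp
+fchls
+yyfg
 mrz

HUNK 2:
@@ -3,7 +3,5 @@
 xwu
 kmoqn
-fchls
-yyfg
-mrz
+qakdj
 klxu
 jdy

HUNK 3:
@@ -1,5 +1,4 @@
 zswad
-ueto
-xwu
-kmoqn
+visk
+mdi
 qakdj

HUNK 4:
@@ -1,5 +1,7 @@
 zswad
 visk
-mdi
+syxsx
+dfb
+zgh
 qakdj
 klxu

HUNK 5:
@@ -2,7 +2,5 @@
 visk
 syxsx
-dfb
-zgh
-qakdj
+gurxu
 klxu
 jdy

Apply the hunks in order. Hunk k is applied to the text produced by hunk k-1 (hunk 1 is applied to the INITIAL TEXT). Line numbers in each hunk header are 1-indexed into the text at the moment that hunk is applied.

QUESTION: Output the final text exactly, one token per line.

Hunk 1: at line 4 remove [uueu,rapp] add [fchls,yyfg] -> 9 lines: zswad ueto xwu kmoqn fchls yyfg mrz klxu jdy
Hunk 2: at line 3 remove [fchls,yyfg,mrz] add [qakdj] -> 7 lines: zswad ueto xwu kmoqn qakdj klxu jdy
Hunk 3: at line 1 remove [ueto,xwu,kmoqn] add [visk,mdi] -> 6 lines: zswad visk mdi qakdj klxu jdy
Hunk 4: at line 1 remove [mdi] add [syxsx,dfb,zgh] -> 8 lines: zswad visk syxsx dfb zgh qakdj klxu jdy
Hunk 5: at line 2 remove [dfb,zgh,qakdj] add [gurxu] -> 6 lines: zswad visk syxsx gurxu klxu jdy

Answer: zswad
visk
syxsx
gurxu
klxu
jdy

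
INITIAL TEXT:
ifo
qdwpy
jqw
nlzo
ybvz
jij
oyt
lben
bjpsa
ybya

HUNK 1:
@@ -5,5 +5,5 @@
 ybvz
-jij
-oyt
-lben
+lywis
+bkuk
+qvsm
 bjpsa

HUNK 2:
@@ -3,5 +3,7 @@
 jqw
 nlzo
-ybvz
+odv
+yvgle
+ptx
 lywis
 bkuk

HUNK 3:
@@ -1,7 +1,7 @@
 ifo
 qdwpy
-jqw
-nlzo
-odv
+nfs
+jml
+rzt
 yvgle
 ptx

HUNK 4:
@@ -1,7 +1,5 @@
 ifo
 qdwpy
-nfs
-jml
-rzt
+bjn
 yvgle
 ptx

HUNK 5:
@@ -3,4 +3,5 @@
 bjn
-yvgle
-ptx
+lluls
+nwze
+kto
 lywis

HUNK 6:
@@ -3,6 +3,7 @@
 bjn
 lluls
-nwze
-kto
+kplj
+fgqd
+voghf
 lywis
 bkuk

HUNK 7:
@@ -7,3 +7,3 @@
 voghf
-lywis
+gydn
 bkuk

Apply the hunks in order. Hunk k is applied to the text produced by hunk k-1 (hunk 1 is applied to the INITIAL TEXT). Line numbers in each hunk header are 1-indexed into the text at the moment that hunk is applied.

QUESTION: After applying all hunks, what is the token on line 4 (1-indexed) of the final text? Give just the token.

Answer: lluls

Derivation:
Hunk 1: at line 5 remove [jij,oyt,lben] add [lywis,bkuk,qvsm] -> 10 lines: ifo qdwpy jqw nlzo ybvz lywis bkuk qvsm bjpsa ybya
Hunk 2: at line 3 remove [ybvz] add [odv,yvgle,ptx] -> 12 lines: ifo qdwpy jqw nlzo odv yvgle ptx lywis bkuk qvsm bjpsa ybya
Hunk 3: at line 1 remove [jqw,nlzo,odv] add [nfs,jml,rzt] -> 12 lines: ifo qdwpy nfs jml rzt yvgle ptx lywis bkuk qvsm bjpsa ybya
Hunk 4: at line 1 remove [nfs,jml,rzt] add [bjn] -> 10 lines: ifo qdwpy bjn yvgle ptx lywis bkuk qvsm bjpsa ybya
Hunk 5: at line 3 remove [yvgle,ptx] add [lluls,nwze,kto] -> 11 lines: ifo qdwpy bjn lluls nwze kto lywis bkuk qvsm bjpsa ybya
Hunk 6: at line 3 remove [nwze,kto] add [kplj,fgqd,voghf] -> 12 lines: ifo qdwpy bjn lluls kplj fgqd voghf lywis bkuk qvsm bjpsa ybya
Hunk 7: at line 7 remove [lywis] add [gydn] -> 12 lines: ifo qdwpy bjn lluls kplj fgqd voghf gydn bkuk qvsm bjpsa ybya
Final line 4: lluls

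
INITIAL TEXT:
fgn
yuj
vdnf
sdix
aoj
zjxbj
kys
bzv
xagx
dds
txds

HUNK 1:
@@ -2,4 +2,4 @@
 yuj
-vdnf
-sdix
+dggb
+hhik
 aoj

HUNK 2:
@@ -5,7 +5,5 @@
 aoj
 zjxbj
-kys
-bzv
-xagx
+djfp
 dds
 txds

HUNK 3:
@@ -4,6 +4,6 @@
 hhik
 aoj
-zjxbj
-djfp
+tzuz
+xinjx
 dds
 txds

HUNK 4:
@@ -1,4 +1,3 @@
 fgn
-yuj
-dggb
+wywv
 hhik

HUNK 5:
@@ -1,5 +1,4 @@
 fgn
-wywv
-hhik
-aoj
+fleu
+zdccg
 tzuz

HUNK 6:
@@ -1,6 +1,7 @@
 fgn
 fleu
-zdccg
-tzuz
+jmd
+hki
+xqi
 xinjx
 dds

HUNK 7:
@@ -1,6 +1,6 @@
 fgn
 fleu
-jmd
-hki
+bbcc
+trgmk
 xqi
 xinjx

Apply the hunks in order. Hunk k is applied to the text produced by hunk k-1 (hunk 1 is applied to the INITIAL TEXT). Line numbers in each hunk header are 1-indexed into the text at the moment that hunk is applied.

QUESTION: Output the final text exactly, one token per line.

Answer: fgn
fleu
bbcc
trgmk
xqi
xinjx
dds
txds

Derivation:
Hunk 1: at line 2 remove [vdnf,sdix] add [dggb,hhik] -> 11 lines: fgn yuj dggb hhik aoj zjxbj kys bzv xagx dds txds
Hunk 2: at line 5 remove [kys,bzv,xagx] add [djfp] -> 9 lines: fgn yuj dggb hhik aoj zjxbj djfp dds txds
Hunk 3: at line 4 remove [zjxbj,djfp] add [tzuz,xinjx] -> 9 lines: fgn yuj dggb hhik aoj tzuz xinjx dds txds
Hunk 4: at line 1 remove [yuj,dggb] add [wywv] -> 8 lines: fgn wywv hhik aoj tzuz xinjx dds txds
Hunk 5: at line 1 remove [wywv,hhik,aoj] add [fleu,zdccg] -> 7 lines: fgn fleu zdccg tzuz xinjx dds txds
Hunk 6: at line 1 remove [zdccg,tzuz] add [jmd,hki,xqi] -> 8 lines: fgn fleu jmd hki xqi xinjx dds txds
Hunk 7: at line 1 remove [jmd,hki] add [bbcc,trgmk] -> 8 lines: fgn fleu bbcc trgmk xqi xinjx dds txds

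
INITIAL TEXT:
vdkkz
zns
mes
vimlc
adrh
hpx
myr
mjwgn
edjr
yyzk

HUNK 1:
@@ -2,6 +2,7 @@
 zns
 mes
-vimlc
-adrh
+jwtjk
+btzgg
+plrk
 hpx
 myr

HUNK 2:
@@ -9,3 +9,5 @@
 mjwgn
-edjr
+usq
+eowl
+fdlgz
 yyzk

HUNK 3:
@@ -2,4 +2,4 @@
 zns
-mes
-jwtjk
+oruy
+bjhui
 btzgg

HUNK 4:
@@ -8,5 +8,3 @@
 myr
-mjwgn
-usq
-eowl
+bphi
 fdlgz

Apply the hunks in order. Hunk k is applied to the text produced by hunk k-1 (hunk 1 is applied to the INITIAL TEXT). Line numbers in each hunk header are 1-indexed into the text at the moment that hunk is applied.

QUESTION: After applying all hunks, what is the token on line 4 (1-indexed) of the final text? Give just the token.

Answer: bjhui

Derivation:
Hunk 1: at line 2 remove [vimlc,adrh] add [jwtjk,btzgg,plrk] -> 11 lines: vdkkz zns mes jwtjk btzgg plrk hpx myr mjwgn edjr yyzk
Hunk 2: at line 9 remove [edjr] add [usq,eowl,fdlgz] -> 13 lines: vdkkz zns mes jwtjk btzgg plrk hpx myr mjwgn usq eowl fdlgz yyzk
Hunk 3: at line 2 remove [mes,jwtjk] add [oruy,bjhui] -> 13 lines: vdkkz zns oruy bjhui btzgg plrk hpx myr mjwgn usq eowl fdlgz yyzk
Hunk 4: at line 8 remove [mjwgn,usq,eowl] add [bphi] -> 11 lines: vdkkz zns oruy bjhui btzgg plrk hpx myr bphi fdlgz yyzk
Final line 4: bjhui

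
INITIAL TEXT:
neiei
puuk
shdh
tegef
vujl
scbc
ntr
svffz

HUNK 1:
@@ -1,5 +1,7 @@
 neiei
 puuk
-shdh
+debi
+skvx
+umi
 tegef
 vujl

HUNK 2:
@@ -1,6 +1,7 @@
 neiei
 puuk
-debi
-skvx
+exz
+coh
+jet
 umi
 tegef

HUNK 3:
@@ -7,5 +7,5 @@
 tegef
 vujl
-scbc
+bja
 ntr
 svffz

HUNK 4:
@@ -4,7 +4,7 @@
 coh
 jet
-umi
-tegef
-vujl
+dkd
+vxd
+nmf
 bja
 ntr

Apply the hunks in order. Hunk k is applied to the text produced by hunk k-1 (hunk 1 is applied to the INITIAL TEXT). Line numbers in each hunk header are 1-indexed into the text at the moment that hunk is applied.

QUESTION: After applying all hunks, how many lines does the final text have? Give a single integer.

Hunk 1: at line 1 remove [shdh] add [debi,skvx,umi] -> 10 lines: neiei puuk debi skvx umi tegef vujl scbc ntr svffz
Hunk 2: at line 1 remove [debi,skvx] add [exz,coh,jet] -> 11 lines: neiei puuk exz coh jet umi tegef vujl scbc ntr svffz
Hunk 3: at line 7 remove [scbc] add [bja] -> 11 lines: neiei puuk exz coh jet umi tegef vujl bja ntr svffz
Hunk 4: at line 4 remove [umi,tegef,vujl] add [dkd,vxd,nmf] -> 11 lines: neiei puuk exz coh jet dkd vxd nmf bja ntr svffz
Final line count: 11

Answer: 11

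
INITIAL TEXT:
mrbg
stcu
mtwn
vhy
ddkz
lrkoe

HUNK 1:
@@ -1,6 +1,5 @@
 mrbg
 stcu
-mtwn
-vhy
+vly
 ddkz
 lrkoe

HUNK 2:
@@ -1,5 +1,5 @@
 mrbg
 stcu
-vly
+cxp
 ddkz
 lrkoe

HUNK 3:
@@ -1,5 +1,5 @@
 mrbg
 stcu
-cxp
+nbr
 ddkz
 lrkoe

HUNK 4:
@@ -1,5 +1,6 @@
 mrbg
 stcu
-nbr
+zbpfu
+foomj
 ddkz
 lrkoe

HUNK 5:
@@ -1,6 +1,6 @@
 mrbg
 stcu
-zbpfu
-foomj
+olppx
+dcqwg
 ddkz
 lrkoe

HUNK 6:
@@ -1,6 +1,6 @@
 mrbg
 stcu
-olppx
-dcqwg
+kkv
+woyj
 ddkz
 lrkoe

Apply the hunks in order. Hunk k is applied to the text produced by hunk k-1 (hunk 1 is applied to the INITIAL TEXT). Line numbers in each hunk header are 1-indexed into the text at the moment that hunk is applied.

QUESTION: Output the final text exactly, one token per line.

Hunk 1: at line 1 remove [mtwn,vhy] add [vly] -> 5 lines: mrbg stcu vly ddkz lrkoe
Hunk 2: at line 1 remove [vly] add [cxp] -> 5 lines: mrbg stcu cxp ddkz lrkoe
Hunk 3: at line 1 remove [cxp] add [nbr] -> 5 lines: mrbg stcu nbr ddkz lrkoe
Hunk 4: at line 1 remove [nbr] add [zbpfu,foomj] -> 6 lines: mrbg stcu zbpfu foomj ddkz lrkoe
Hunk 5: at line 1 remove [zbpfu,foomj] add [olppx,dcqwg] -> 6 lines: mrbg stcu olppx dcqwg ddkz lrkoe
Hunk 6: at line 1 remove [olppx,dcqwg] add [kkv,woyj] -> 6 lines: mrbg stcu kkv woyj ddkz lrkoe

Answer: mrbg
stcu
kkv
woyj
ddkz
lrkoe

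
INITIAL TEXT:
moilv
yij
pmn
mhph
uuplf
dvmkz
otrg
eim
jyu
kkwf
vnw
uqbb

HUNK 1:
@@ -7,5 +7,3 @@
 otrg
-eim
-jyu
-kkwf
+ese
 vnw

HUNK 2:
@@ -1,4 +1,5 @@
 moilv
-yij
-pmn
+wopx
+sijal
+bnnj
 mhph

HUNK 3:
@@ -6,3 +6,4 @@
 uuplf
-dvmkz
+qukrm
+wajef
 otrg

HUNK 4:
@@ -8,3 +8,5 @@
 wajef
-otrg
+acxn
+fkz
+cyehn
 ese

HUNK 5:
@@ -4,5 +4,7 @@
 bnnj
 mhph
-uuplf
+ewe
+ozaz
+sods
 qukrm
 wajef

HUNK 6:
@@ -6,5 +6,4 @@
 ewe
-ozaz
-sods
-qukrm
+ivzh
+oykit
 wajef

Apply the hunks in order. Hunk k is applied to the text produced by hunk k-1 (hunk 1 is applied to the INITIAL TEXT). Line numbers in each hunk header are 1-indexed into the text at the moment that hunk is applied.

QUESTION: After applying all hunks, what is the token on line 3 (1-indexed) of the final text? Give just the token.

Hunk 1: at line 7 remove [eim,jyu,kkwf] add [ese] -> 10 lines: moilv yij pmn mhph uuplf dvmkz otrg ese vnw uqbb
Hunk 2: at line 1 remove [yij,pmn] add [wopx,sijal,bnnj] -> 11 lines: moilv wopx sijal bnnj mhph uuplf dvmkz otrg ese vnw uqbb
Hunk 3: at line 6 remove [dvmkz] add [qukrm,wajef] -> 12 lines: moilv wopx sijal bnnj mhph uuplf qukrm wajef otrg ese vnw uqbb
Hunk 4: at line 8 remove [otrg] add [acxn,fkz,cyehn] -> 14 lines: moilv wopx sijal bnnj mhph uuplf qukrm wajef acxn fkz cyehn ese vnw uqbb
Hunk 5: at line 4 remove [uuplf] add [ewe,ozaz,sods] -> 16 lines: moilv wopx sijal bnnj mhph ewe ozaz sods qukrm wajef acxn fkz cyehn ese vnw uqbb
Hunk 6: at line 6 remove [ozaz,sods,qukrm] add [ivzh,oykit] -> 15 lines: moilv wopx sijal bnnj mhph ewe ivzh oykit wajef acxn fkz cyehn ese vnw uqbb
Final line 3: sijal

Answer: sijal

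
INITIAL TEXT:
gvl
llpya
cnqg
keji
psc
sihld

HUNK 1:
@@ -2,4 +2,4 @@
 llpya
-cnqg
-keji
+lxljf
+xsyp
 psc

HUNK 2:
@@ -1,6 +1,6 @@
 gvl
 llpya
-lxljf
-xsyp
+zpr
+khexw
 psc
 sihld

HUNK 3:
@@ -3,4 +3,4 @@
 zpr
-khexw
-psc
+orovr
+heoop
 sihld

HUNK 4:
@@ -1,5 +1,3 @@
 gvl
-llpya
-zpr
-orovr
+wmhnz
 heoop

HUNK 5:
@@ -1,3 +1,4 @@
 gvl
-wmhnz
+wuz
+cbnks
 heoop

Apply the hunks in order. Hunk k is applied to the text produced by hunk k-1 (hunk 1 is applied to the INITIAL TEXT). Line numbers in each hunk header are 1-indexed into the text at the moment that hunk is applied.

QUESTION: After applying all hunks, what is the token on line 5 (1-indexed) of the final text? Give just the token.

Answer: sihld

Derivation:
Hunk 1: at line 2 remove [cnqg,keji] add [lxljf,xsyp] -> 6 lines: gvl llpya lxljf xsyp psc sihld
Hunk 2: at line 1 remove [lxljf,xsyp] add [zpr,khexw] -> 6 lines: gvl llpya zpr khexw psc sihld
Hunk 3: at line 3 remove [khexw,psc] add [orovr,heoop] -> 6 lines: gvl llpya zpr orovr heoop sihld
Hunk 4: at line 1 remove [llpya,zpr,orovr] add [wmhnz] -> 4 lines: gvl wmhnz heoop sihld
Hunk 5: at line 1 remove [wmhnz] add [wuz,cbnks] -> 5 lines: gvl wuz cbnks heoop sihld
Final line 5: sihld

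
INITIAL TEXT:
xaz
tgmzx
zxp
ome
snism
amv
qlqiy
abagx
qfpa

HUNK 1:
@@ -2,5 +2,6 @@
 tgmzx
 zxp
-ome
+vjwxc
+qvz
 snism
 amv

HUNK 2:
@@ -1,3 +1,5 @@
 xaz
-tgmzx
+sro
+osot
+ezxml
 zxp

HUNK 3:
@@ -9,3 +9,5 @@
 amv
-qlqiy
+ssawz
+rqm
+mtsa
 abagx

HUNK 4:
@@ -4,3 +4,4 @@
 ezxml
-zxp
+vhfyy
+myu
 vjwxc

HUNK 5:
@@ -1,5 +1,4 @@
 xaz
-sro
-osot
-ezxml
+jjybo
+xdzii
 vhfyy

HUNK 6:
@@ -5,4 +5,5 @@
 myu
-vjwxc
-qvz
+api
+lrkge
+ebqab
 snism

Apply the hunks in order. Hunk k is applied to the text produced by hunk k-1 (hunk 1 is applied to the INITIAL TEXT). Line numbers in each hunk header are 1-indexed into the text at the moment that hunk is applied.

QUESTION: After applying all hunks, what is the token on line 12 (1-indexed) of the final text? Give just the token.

Hunk 1: at line 2 remove [ome] add [vjwxc,qvz] -> 10 lines: xaz tgmzx zxp vjwxc qvz snism amv qlqiy abagx qfpa
Hunk 2: at line 1 remove [tgmzx] add [sro,osot,ezxml] -> 12 lines: xaz sro osot ezxml zxp vjwxc qvz snism amv qlqiy abagx qfpa
Hunk 3: at line 9 remove [qlqiy] add [ssawz,rqm,mtsa] -> 14 lines: xaz sro osot ezxml zxp vjwxc qvz snism amv ssawz rqm mtsa abagx qfpa
Hunk 4: at line 4 remove [zxp] add [vhfyy,myu] -> 15 lines: xaz sro osot ezxml vhfyy myu vjwxc qvz snism amv ssawz rqm mtsa abagx qfpa
Hunk 5: at line 1 remove [sro,osot,ezxml] add [jjybo,xdzii] -> 14 lines: xaz jjybo xdzii vhfyy myu vjwxc qvz snism amv ssawz rqm mtsa abagx qfpa
Hunk 6: at line 5 remove [vjwxc,qvz] add [api,lrkge,ebqab] -> 15 lines: xaz jjybo xdzii vhfyy myu api lrkge ebqab snism amv ssawz rqm mtsa abagx qfpa
Final line 12: rqm

Answer: rqm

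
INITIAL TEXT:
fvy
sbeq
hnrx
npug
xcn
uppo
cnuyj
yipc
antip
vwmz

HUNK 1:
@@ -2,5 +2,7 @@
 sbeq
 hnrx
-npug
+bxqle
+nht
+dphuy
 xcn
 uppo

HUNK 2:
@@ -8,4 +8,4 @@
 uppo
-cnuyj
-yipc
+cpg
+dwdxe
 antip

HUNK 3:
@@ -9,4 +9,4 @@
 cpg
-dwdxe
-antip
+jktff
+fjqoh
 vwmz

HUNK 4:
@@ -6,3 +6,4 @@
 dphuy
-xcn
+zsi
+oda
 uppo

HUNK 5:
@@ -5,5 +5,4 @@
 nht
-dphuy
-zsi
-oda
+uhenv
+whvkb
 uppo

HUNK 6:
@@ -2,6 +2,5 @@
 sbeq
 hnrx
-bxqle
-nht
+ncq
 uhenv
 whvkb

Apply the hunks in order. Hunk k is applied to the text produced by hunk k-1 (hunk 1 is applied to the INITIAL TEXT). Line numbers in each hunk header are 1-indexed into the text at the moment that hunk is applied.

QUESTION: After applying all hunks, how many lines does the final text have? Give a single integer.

Answer: 11

Derivation:
Hunk 1: at line 2 remove [npug] add [bxqle,nht,dphuy] -> 12 lines: fvy sbeq hnrx bxqle nht dphuy xcn uppo cnuyj yipc antip vwmz
Hunk 2: at line 8 remove [cnuyj,yipc] add [cpg,dwdxe] -> 12 lines: fvy sbeq hnrx bxqle nht dphuy xcn uppo cpg dwdxe antip vwmz
Hunk 3: at line 9 remove [dwdxe,antip] add [jktff,fjqoh] -> 12 lines: fvy sbeq hnrx bxqle nht dphuy xcn uppo cpg jktff fjqoh vwmz
Hunk 4: at line 6 remove [xcn] add [zsi,oda] -> 13 lines: fvy sbeq hnrx bxqle nht dphuy zsi oda uppo cpg jktff fjqoh vwmz
Hunk 5: at line 5 remove [dphuy,zsi,oda] add [uhenv,whvkb] -> 12 lines: fvy sbeq hnrx bxqle nht uhenv whvkb uppo cpg jktff fjqoh vwmz
Hunk 6: at line 2 remove [bxqle,nht] add [ncq] -> 11 lines: fvy sbeq hnrx ncq uhenv whvkb uppo cpg jktff fjqoh vwmz
Final line count: 11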